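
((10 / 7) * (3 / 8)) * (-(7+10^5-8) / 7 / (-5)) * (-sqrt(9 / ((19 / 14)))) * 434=-27899721 * sqrt(266) / 266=-1710641.65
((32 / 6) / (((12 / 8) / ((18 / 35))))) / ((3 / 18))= 384 / 35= 10.97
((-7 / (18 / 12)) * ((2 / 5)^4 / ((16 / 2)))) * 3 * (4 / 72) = -14 / 5625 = -0.00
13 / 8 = 1.62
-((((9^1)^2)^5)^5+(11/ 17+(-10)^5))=-8761417852444192627619839206015561635935826174028/ 17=-515377520732011331036461100000000000000000000000.00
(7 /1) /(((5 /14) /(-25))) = -490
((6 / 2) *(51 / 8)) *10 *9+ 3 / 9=20659 / 12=1721.58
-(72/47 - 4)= 2.47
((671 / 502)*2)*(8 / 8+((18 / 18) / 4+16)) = 46299 / 1004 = 46.11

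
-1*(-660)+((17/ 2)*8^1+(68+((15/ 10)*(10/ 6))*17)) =1677/ 2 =838.50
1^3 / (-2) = -0.50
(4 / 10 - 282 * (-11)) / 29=15512 / 145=106.98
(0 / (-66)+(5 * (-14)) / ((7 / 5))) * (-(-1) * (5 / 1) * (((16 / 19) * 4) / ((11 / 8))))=-612.44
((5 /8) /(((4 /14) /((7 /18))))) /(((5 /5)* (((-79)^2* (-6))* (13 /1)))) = -245 /140197824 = -0.00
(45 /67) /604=0.00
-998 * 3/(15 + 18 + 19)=-1497/26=-57.58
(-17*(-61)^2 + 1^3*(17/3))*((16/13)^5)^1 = -198971490304/1113879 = -178629.36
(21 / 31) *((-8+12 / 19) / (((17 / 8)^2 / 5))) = -940800 / 170221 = -5.53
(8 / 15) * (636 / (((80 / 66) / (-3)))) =-20988 / 25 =-839.52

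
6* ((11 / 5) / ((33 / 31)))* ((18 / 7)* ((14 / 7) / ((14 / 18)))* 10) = 819.92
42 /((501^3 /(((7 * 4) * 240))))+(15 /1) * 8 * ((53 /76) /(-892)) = -10842304615 /118402024386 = -0.09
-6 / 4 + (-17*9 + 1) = -307 / 2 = -153.50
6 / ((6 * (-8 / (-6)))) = 3 / 4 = 0.75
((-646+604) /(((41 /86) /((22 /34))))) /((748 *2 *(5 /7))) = -6321 /118490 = -0.05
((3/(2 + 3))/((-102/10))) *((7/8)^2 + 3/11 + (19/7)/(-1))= 8259/83776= 0.10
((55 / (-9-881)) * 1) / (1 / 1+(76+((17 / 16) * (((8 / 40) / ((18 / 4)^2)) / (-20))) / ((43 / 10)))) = -766260 / 954758447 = -0.00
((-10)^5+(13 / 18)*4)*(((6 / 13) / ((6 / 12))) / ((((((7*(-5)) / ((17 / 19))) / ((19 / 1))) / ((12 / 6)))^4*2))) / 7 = -2405335310528 / 409670625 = -5871.39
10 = 10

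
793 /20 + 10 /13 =40.42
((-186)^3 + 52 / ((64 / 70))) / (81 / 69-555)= 1184003039 / 101904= 11618.81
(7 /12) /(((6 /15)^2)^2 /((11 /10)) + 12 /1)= 9625 /198384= 0.05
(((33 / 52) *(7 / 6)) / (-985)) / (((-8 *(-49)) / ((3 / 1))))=-33 / 5736640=-0.00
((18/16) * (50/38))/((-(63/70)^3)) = -3125/1539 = -2.03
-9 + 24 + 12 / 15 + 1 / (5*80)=15.80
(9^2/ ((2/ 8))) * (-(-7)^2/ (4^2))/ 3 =-1323/ 4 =-330.75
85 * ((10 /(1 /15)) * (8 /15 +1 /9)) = 8216.67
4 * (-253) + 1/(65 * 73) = -4801939/4745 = -1012.00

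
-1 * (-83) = 83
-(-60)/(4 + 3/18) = 72/5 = 14.40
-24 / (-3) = 8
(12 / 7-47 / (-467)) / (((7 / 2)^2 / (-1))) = -23732 / 160181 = -0.15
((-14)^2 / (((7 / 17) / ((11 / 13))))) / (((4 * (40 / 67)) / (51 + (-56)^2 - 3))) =34905794 / 65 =537012.22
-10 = -10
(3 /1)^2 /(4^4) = 9 /256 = 0.04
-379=-379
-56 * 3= -168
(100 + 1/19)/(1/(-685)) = -1302185/19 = -68536.05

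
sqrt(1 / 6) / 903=sqrt(6) / 5418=0.00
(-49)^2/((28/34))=5831/2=2915.50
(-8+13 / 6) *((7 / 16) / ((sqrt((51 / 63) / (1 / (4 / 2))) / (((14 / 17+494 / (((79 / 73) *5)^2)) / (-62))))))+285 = 191660609 *sqrt(714) / 8946099040+285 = 285.57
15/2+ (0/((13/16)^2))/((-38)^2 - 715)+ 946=1907/2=953.50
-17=-17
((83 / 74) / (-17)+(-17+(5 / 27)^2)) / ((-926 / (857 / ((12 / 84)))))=93701086549 / 849217932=110.34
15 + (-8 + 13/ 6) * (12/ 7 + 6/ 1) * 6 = -255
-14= -14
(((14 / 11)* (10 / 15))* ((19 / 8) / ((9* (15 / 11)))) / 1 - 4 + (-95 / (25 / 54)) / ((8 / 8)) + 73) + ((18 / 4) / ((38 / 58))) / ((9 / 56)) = -1435871 / 15390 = -93.30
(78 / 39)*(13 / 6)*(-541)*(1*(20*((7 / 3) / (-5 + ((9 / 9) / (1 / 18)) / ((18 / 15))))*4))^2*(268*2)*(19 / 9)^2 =-4267648706048 / 2187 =-1951371150.46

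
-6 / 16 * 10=-15 / 4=-3.75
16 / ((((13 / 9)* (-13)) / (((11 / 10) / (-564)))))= 66 / 39715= 0.00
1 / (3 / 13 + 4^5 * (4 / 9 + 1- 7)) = -117 / 665573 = -0.00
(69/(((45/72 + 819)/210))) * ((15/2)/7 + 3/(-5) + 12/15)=147384/6557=22.48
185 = 185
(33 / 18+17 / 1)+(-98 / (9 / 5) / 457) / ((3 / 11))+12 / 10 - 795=-95677037 / 123390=-775.40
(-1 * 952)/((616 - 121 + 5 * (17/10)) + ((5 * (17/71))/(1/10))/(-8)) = -38624/20367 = -1.90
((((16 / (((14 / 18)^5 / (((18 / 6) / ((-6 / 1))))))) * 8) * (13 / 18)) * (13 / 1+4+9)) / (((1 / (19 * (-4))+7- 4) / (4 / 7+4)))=-172583903232 / 26706323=-6462.29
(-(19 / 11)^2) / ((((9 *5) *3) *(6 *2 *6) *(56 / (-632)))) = 0.00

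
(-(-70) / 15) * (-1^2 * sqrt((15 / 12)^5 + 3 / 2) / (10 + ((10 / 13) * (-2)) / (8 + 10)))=-273 * sqrt(4661) / 18560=-1.00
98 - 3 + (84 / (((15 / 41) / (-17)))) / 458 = 86.48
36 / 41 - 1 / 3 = 67 / 123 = 0.54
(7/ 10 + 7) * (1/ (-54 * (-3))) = 77/ 1620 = 0.05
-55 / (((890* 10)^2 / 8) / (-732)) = 4026 / 990125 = 0.00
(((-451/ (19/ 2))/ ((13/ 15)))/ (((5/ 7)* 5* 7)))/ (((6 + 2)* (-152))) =1353/ 750880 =0.00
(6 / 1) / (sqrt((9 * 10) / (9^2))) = 9 * sqrt(10) / 5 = 5.69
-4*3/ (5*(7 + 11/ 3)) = -9/ 40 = -0.22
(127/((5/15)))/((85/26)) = 116.54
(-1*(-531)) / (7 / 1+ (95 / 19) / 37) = 6549 / 88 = 74.42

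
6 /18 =0.33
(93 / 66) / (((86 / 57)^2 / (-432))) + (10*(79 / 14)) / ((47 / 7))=-247590917 / 955933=-259.00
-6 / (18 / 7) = -7 / 3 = -2.33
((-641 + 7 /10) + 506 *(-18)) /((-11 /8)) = 389932 /55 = 7089.67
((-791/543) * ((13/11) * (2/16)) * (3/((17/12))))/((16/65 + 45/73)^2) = -0.61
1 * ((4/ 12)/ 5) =1/ 15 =0.07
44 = 44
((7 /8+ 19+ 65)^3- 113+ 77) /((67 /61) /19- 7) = -362799923713 /4119552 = -88067.81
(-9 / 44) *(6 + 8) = -2.86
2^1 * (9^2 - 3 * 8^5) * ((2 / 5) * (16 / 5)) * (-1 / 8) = 785784 / 25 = 31431.36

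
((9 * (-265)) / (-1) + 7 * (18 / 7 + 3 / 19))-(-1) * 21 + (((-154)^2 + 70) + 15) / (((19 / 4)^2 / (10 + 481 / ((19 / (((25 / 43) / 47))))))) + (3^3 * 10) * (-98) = -182363799963 / 13862039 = -13155.63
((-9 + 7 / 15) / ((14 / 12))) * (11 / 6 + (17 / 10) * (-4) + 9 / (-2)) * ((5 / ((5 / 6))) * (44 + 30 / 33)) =35915776 / 1925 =18657.55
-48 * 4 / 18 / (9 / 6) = -64 / 9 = -7.11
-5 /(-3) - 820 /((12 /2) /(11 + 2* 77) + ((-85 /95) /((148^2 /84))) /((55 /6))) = -7038061735 /308919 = -22782.87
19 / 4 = 4.75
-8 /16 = -1 /2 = -0.50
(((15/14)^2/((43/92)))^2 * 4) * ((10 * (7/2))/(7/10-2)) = -5356125000/8244691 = -649.65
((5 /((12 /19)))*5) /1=475 /12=39.58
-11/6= -1.83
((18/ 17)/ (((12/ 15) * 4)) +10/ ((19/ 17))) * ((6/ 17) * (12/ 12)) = 71925/ 21964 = 3.27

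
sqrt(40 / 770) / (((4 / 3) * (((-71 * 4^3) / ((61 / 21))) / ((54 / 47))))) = -1647 * sqrt(77) / 115113152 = -0.00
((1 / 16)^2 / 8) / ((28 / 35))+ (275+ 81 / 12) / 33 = 2308261 / 270336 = 8.54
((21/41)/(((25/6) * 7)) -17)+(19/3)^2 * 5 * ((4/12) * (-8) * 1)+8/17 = -259385413/470475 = -551.33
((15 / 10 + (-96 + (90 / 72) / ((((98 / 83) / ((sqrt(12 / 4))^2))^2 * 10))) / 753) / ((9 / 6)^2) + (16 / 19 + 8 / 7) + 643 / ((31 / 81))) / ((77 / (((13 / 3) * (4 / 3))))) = 559064236400891 / 4427788990086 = 126.26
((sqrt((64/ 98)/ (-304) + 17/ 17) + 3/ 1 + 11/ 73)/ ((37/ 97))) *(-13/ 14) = -145015/ 18907 - 1261 *sqrt(17651)/ 68894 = -10.10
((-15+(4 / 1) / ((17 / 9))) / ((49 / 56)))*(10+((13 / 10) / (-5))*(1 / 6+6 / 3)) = -413326 / 2975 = -138.93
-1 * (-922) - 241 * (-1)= 1163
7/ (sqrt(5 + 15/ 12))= 2.80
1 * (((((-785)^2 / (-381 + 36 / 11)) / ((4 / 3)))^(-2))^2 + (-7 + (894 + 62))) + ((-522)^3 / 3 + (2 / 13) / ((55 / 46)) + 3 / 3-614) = -2081989356096210179818204994958852 / 43912820199210221163458125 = -47411879.87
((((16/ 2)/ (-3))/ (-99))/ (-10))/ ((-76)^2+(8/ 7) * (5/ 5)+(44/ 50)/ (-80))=-5600/ 12010657131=-0.00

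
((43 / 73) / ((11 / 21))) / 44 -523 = -18477733 / 35332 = -522.97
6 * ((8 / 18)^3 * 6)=256 / 81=3.16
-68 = -68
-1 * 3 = -3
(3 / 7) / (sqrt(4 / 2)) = 3 * sqrt(2) / 14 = 0.30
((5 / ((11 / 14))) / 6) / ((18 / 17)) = 595 / 594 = 1.00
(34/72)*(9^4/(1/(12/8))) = 4647.38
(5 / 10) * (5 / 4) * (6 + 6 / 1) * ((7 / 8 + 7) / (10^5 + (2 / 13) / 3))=0.00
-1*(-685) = 685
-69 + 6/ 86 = -2964/ 43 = -68.93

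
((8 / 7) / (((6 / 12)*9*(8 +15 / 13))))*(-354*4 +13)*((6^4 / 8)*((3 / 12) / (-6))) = 218868 / 833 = 262.75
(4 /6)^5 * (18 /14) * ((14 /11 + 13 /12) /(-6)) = -1244 /18711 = -0.07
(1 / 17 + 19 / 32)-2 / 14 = 1941 / 3808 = 0.51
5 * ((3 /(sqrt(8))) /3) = 5 * sqrt(2) /4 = 1.77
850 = 850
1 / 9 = 0.11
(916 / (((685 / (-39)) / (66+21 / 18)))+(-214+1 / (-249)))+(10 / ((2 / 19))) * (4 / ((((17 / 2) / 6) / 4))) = -7666344161 / 2899605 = -2643.93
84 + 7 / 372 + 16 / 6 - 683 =-73943 / 124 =-596.31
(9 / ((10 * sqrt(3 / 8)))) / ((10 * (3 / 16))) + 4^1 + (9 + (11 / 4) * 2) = 8 * sqrt(6) / 25 + 37 / 2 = 19.28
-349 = -349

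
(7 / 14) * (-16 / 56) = -1 / 7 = -0.14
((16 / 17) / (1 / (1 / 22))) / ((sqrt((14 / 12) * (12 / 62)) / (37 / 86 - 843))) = -289844 * sqrt(217) / 56287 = -75.86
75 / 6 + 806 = 1637 / 2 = 818.50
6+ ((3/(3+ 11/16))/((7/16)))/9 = 7690/1239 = 6.21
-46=-46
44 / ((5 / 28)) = 1232 / 5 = 246.40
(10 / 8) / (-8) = -5 / 32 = -0.16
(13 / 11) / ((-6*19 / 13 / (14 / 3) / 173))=-204659 / 1881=-108.80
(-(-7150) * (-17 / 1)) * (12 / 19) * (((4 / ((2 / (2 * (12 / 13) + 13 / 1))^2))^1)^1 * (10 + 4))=-58510729200 / 247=-236885543.32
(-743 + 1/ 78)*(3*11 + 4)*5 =-10721305/ 78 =-137452.63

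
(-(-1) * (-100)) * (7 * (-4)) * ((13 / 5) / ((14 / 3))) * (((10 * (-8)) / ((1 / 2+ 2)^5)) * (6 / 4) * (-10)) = 479232 / 25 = 19169.28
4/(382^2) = 1/36481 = 0.00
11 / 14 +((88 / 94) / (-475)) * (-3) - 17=-5065927 / 312550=-16.21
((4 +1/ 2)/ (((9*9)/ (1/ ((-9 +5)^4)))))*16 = 1/ 288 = 0.00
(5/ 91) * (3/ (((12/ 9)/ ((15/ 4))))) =675/ 1456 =0.46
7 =7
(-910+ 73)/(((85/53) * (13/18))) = -798498/1105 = -722.62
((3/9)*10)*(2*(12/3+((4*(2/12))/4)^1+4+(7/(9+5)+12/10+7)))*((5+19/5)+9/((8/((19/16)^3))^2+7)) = 5874368934908/5739803145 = 1023.44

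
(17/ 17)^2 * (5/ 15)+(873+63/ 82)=215029/ 246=874.10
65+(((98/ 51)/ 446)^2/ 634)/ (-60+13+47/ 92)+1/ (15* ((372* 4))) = 4038460947669076007/ 62130125601545040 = 65.00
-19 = -19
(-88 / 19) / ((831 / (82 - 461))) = 33352 / 15789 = 2.11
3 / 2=1.50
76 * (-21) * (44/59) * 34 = -2387616/59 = -40468.07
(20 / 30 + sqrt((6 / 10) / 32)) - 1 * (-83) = sqrt(30) / 40 + 251 / 3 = 83.80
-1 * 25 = -25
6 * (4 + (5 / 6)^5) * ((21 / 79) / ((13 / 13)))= 239603 / 34128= 7.02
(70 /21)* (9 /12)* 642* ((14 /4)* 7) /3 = 26215 /2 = 13107.50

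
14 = 14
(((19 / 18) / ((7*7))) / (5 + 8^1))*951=6023 / 3822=1.58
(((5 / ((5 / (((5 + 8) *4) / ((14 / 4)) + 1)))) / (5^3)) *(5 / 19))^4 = 151807041 / 122226844140625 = 0.00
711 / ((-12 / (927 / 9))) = -24411 / 4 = -6102.75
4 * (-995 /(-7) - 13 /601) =2391616 /4207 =568.48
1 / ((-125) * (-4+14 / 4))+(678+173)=106377 / 125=851.02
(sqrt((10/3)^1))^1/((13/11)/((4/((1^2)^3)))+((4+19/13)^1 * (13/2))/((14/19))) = 154 * sqrt(30)/22395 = 0.04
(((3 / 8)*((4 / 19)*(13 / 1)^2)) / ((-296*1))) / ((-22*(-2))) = -507 / 494912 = -0.00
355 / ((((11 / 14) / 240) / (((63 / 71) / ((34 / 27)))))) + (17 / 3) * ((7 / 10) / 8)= 3429238253 / 44880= 76409.05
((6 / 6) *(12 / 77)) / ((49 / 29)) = 348 / 3773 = 0.09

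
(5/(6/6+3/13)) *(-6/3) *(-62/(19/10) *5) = 50375/38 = 1325.66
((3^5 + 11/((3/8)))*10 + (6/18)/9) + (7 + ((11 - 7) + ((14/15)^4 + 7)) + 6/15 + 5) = 139093666/50625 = 2747.53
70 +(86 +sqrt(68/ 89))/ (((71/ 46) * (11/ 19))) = 1748 * sqrt(1513)/ 69509 +129834/ 781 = 167.22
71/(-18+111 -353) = -71/260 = -0.27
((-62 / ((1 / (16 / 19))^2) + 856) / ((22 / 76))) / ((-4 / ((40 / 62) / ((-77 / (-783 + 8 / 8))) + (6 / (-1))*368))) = 770214753632 / 498883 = 1543878.53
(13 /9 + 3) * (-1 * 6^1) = -80 /3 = -26.67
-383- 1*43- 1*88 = -514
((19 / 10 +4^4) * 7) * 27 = 487431 / 10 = 48743.10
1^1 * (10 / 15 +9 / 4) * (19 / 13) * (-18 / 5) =-399 / 26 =-15.35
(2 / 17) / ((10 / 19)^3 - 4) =-6859 / 224706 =-0.03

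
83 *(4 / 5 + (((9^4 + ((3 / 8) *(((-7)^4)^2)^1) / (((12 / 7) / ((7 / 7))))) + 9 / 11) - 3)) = 185172444979 / 1760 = 105211616.47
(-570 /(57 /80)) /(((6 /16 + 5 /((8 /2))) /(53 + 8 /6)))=-1043200 /39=-26748.72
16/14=8/7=1.14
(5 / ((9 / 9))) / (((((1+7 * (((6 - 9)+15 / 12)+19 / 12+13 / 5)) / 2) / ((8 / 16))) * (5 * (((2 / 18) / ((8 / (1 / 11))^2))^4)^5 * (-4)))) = -54855267621580673916343905577971564061789293931163102360392470560667914211426667710208377429688320 / 541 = -101396058450241541435016500000000000000000000000000000000000000000000000000000000000000000000000.00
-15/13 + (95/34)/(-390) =-3079/2652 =-1.16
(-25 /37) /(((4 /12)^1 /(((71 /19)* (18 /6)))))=-15975 /703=-22.72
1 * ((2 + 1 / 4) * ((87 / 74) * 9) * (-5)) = -35235 / 296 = -119.04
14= 14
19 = 19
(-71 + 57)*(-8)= 112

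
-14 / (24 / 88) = -154 / 3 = -51.33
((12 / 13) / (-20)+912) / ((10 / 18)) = 533493 / 325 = 1641.52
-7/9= -0.78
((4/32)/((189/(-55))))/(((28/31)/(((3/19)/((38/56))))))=-1705/181944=-0.01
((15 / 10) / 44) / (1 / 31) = 93 / 88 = 1.06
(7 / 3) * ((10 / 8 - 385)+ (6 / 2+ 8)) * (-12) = 10437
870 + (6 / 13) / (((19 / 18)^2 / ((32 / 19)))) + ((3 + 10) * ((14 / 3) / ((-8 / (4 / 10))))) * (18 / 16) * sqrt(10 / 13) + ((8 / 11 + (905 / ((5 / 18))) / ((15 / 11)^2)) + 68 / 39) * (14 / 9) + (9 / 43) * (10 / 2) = 3598.05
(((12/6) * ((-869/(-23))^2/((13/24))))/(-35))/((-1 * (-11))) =-3295248/240695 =-13.69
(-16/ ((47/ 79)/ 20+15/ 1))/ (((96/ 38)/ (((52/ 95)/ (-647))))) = 0.00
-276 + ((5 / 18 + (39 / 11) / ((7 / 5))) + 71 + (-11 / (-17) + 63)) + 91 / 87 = -93951233 / 683298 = -137.50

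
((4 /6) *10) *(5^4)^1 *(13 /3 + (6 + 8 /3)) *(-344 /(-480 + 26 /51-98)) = 237575000 /7363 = 32266.06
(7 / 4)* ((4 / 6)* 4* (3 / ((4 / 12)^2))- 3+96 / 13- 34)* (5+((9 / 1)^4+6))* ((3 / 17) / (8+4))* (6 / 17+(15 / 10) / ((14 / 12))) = 13579395 / 1156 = 11746.88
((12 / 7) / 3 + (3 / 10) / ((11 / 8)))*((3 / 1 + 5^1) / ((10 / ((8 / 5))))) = 9728 / 9625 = 1.01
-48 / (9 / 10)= -160 / 3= -53.33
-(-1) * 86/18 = 43/9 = 4.78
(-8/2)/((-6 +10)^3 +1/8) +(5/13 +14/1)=95515/6669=14.32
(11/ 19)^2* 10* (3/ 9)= 1.12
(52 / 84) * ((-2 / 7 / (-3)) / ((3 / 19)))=494 / 1323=0.37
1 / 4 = 0.25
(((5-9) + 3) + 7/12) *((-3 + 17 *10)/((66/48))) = -1670/33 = -50.61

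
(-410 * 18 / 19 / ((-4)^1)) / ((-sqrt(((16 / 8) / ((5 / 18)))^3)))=-1025 * sqrt(5) / 456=-5.03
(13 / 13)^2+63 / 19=82 / 19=4.32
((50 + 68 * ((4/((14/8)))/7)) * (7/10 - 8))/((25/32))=-4132384/6125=-674.67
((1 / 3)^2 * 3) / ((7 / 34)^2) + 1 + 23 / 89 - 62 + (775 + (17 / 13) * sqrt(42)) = 17 * sqrt(42) / 13 + 9447527 / 13083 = 730.60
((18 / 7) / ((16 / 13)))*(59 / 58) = 6903 / 3248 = 2.13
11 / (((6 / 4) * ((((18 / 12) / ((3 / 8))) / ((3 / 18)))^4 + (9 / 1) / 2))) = 0.00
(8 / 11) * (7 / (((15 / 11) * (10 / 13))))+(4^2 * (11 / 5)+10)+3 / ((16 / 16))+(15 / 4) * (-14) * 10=-35396 / 75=-471.95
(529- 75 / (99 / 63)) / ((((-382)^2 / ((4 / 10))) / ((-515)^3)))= -72311209225 / 401291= -180196.44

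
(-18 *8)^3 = -2985984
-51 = -51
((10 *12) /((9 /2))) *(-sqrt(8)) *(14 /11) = -2240 *sqrt(2) /33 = -96.00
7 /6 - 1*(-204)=1231 /6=205.17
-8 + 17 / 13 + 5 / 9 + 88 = 9578 / 117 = 81.86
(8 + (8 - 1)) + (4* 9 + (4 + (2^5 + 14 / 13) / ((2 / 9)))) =2650 / 13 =203.85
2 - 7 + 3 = -2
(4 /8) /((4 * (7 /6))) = 3 /28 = 0.11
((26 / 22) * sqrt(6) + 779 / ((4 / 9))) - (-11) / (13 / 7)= 13 * sqrt(6) / 11 + 91451 / 52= 1761.57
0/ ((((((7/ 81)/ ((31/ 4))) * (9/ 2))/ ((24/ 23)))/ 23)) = 0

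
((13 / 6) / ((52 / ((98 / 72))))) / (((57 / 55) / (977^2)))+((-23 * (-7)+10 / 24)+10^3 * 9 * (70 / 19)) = 4213365103 / 49248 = 85554.03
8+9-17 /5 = 68 /5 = 13.60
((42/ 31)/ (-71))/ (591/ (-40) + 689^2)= -240/ 5970448007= -0.00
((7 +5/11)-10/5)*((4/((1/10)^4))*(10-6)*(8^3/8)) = 614400000/11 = 55854545.45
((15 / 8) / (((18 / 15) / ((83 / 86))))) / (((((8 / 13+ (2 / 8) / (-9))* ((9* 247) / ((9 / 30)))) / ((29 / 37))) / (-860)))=-7221 / 30932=-0.23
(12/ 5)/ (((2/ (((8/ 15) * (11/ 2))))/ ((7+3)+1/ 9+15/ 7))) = 67936/ 1575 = 43.13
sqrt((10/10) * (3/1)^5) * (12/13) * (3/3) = 108 * sqrt(3)/13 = 14.39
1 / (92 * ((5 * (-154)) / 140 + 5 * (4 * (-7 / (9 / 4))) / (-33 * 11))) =-0.00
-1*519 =-519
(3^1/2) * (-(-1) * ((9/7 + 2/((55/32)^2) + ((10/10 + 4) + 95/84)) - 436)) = -641.86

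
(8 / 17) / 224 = 1 / 476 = 0.00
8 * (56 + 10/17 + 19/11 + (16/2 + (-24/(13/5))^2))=1212.18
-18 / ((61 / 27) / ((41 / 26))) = -9963 / 793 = -12.56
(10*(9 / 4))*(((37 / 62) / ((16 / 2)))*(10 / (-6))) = -2775 / 992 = -2.80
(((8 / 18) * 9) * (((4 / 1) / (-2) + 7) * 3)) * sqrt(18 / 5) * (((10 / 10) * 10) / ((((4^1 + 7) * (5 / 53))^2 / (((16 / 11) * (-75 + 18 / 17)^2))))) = 5112988002432 * sqrt(10) / 1923295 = 8406764.30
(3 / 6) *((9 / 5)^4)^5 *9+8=109420515010418609209 / 190734863281250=573678.63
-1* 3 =-3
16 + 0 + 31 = 47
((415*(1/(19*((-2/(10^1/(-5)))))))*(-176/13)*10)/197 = -730400/48659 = -15.01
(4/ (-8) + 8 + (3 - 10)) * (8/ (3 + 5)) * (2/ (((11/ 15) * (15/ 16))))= 16/ 11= 1.45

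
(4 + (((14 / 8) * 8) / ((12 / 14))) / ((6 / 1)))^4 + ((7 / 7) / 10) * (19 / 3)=2042.61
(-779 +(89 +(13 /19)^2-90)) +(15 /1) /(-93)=-8725546 /11191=-779.69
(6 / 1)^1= 6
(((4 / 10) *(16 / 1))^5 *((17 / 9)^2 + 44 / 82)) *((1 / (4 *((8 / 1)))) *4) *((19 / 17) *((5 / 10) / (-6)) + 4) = 11391632146432 / 529284375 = 21522.71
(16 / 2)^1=8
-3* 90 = -270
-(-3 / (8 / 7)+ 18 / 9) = 5 / 8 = 0.62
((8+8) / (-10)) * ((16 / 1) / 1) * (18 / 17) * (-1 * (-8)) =-18432 / 85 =-216.85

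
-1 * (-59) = 59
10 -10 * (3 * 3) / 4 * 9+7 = -371 / 2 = -185.50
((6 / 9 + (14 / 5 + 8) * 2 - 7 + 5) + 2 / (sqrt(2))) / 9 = sqrt(2) / 9 + 304 / 135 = 2.41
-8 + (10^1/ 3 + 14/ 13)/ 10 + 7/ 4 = -4531/ 780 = -5.81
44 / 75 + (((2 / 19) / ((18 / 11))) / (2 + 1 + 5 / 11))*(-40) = -12848 / 81225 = -0.16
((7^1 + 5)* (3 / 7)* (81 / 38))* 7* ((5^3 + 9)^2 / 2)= 13089924 / 19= 688943.37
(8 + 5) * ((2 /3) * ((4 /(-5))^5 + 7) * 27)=4879134 /3125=1561.32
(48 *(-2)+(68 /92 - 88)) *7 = -29505 /23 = -1282.83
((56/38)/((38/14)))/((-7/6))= -168/361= -0.47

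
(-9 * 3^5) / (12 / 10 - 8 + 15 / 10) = 412.64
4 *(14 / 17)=56 / 17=3.29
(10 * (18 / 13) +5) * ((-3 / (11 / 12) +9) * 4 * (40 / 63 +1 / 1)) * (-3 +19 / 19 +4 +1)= 302820 / 143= 2117.62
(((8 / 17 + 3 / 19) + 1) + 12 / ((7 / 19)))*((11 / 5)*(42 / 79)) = 5103516 / 127585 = 40.00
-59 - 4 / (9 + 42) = -3013 / 51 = -59.08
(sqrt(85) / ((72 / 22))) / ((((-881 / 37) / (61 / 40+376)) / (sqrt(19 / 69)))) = -6146107 * sqrt(111435) / 87536160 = -23.44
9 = 9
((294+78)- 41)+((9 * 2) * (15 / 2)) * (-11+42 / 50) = -5203 / 5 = -1040.60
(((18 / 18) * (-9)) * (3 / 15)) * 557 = -5013 / 5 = -1002.60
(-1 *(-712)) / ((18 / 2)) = 712 / 9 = 79.11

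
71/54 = 1.31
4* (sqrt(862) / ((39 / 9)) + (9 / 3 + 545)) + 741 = 12* sqrt(862) / 13 + 2933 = 2960.10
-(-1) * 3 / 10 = 3 / 10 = 0.30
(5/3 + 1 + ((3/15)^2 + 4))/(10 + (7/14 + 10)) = 1006/3075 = 0.33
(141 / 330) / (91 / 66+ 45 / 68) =4794 / 22895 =0.21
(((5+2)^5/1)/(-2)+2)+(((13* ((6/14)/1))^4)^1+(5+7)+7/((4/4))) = -35625883/4802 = -7418.97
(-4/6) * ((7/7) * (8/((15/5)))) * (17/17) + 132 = 1172/9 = 130.22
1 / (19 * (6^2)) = 1 / 684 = 0.00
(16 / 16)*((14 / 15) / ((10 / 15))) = 7 / 5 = 1.40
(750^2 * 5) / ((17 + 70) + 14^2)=2812500 / 283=9938.16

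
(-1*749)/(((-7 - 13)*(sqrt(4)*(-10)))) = -749/400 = -1.87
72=72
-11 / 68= -0.16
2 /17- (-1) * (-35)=-34.88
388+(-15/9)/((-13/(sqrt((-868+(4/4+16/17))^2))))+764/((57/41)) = 4402975/4199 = 1048.58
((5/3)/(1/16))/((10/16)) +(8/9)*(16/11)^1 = 4352/99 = 43.96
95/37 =2.57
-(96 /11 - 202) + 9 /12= 8537 /44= 194.02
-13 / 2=-6.50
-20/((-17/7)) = 140/17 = 8.24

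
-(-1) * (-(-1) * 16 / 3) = 16 / 3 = 5.33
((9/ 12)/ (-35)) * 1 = -3/ 140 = -0.02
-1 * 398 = -398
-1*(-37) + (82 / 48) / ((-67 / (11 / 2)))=118541 / 3216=36.86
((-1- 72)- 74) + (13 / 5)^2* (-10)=-1073 / 5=-214.60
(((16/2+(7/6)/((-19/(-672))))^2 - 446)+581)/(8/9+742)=8323479/2413646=3.45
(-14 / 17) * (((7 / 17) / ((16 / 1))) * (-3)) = 147 / 2312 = 0.06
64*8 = 512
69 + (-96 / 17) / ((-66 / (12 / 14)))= 90417 / 1309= 69.07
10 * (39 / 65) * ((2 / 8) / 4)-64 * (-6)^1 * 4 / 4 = 3075 / 8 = 384.38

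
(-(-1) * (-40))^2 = 1600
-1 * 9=-9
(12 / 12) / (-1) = -1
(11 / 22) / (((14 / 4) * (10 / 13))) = 13 / 70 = 0.19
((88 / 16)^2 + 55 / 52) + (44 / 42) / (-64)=273361 / 8736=31.29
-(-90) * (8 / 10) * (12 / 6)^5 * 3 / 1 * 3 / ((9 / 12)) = 27648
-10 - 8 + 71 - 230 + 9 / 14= -2469 / 14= -176.36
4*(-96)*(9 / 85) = -3456 / 85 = -40.66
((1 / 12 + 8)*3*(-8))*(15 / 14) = -1455 / 7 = -207.86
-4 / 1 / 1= -4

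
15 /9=5 /3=1.67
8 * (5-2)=24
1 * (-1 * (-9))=9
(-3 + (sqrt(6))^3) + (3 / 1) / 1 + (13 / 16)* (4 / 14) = 14.93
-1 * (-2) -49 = -47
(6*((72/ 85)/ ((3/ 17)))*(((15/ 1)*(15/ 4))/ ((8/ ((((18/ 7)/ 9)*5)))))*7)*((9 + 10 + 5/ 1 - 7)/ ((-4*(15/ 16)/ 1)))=-9180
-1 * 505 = -505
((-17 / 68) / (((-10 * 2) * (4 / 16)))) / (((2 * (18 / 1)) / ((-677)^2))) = 458329 / 720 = 636.57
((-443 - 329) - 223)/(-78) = 995/78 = 12.76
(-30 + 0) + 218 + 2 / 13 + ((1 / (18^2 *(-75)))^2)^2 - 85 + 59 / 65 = 104.06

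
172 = 172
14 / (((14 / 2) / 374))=748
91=91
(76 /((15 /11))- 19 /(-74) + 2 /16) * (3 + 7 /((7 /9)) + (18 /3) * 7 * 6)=2740661 /185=14814.38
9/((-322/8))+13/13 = 125/161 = 0.78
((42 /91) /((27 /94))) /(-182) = -94 /10647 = -0.01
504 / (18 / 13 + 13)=6552 / 187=35.04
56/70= 4/5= 0.80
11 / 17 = 0.65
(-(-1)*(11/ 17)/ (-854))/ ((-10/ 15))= 33/ 29036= 0.00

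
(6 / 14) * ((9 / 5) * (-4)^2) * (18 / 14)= 3888 / 245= 15.87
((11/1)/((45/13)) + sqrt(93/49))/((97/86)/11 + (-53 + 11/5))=-135278/2158191 - 4730* sqrt(93)/1678593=-0.09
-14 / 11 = -1.27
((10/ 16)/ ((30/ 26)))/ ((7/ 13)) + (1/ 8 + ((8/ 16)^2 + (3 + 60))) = 1352/ 21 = 64.38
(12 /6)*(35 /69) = 70 /69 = 1.01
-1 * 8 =-8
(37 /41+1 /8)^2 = 113569 /107584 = 1.06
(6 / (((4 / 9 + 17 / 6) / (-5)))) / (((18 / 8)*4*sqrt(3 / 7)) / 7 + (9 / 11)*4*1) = -181104 / 60475 + 10164*sqrt(21) / 60475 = -2.22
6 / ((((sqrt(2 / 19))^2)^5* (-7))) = -7428297 / 112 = -66324.08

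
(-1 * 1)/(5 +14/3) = -3/29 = -0.10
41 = 41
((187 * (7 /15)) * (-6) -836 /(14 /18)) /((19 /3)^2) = -503514 /12635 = -39.85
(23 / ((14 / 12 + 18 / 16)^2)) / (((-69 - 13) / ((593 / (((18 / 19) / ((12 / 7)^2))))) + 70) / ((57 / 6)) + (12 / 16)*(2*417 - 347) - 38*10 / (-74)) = 419733787392 / 36203633225375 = 0.01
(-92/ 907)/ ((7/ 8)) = -736/ 6349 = -0.12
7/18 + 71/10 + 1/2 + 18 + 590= 55439/90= 615.99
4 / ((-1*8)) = -1 / 2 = -0.50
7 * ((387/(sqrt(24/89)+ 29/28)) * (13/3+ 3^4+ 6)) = 130516008/409 - 2831808 * sqrt(534)/409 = 159113.31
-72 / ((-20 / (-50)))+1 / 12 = -2159 / 12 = -179.92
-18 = -18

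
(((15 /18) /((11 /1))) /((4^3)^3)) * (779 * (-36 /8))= -11685 /11534336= -0.00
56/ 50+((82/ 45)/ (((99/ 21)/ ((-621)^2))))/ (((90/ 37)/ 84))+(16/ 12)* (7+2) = 283120252/ 55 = 5147640.95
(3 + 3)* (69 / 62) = 6.68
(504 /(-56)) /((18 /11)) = -11 /2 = -5.50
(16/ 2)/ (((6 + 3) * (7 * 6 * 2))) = 2/ 189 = 0.01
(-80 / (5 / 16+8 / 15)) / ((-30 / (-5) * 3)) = -3200 / 609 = -5.25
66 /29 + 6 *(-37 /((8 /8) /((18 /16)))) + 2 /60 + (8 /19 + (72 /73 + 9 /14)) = -245.39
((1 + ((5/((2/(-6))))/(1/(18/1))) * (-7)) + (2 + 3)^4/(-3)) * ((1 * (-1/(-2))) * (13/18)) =16406/27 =607.63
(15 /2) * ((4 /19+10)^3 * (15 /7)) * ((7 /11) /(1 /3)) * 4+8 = 9857471992 /75449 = 130650.80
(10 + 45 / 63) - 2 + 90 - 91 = 7.71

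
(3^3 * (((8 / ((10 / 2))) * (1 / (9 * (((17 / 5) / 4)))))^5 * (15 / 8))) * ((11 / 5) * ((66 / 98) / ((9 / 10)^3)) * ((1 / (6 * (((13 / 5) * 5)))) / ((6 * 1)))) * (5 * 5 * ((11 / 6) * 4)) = 0.02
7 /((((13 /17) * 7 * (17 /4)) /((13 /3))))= 4 /3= 1.33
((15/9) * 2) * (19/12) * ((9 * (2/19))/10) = 1/2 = 0.50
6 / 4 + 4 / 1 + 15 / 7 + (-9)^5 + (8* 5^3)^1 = -812579 / 14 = -58041.36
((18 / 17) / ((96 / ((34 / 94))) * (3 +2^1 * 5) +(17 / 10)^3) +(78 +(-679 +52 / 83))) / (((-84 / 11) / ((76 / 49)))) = 611752943582759 / 5016766270047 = 121.94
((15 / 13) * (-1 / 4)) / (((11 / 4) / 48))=-720 / 143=-5.03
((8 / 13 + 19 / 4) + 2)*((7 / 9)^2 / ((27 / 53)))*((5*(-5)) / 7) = -3552325 / 113724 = -31.24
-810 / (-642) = 135 / 107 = 1.26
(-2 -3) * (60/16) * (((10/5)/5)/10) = -0.75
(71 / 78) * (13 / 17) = 0.70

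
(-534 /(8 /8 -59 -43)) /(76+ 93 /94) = 0.07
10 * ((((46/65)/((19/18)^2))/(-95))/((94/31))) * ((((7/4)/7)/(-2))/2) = 57753/41908490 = 0.00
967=967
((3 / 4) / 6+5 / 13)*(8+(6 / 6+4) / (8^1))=3657 / 832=4.40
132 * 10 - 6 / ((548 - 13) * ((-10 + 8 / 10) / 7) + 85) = 5711682 / 4327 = 1320.01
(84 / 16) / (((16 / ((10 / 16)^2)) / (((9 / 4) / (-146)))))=-4725 / 2392064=-0.00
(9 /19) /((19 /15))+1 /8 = 1441 /2888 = 0.50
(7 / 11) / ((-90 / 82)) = -287 / 495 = -0.58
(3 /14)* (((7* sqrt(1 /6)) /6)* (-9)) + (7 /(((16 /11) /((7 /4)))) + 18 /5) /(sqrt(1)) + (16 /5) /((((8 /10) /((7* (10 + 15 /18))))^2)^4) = 717548412498706620810286753 /34398535680 - 3* sqrt(6) /8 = 20859853430211672.00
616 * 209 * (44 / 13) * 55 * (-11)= -3427165280 / 13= -263628098.46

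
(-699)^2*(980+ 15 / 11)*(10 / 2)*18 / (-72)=-26372238975 / 44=-599369067.61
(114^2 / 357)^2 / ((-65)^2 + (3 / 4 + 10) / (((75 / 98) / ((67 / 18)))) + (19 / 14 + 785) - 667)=50668804800 / 168104286259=0.30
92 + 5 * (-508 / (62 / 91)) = -112718 / 31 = -3636.06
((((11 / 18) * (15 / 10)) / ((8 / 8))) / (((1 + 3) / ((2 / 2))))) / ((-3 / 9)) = -11 / 16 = -0.69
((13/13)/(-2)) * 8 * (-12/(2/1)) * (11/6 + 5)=164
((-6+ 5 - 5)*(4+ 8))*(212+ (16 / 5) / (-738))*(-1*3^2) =28161504 / 205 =137373.19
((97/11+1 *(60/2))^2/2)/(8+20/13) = 2370277/30008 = 78.99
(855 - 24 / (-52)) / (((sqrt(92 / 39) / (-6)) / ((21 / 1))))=-700623* sqrt(897) / 299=-70179.36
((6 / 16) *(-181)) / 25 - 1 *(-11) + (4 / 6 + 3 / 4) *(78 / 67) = 9.93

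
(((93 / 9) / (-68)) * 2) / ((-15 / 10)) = 31 / 153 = 0.20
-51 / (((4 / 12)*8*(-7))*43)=153 / 2408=0.06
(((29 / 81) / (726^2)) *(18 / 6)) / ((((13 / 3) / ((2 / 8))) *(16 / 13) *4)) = 29 / 1214383104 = 0.00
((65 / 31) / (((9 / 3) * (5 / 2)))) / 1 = 26 / 93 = 0.28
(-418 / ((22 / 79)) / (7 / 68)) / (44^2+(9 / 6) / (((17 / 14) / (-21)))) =-91324 / 11963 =-7.63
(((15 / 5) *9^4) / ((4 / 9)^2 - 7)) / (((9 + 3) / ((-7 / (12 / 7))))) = 8680203 / 8816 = 984.60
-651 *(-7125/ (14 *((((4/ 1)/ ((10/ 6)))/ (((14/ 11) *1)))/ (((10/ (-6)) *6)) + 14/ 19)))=2203228125/ 3646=604286.38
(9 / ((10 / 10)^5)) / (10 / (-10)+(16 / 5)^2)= 0.97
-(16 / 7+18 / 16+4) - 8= -863 / 56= -15.41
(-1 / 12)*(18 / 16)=-3 / 32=-0.09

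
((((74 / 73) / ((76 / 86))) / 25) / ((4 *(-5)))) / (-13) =1591 / 9015500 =0.00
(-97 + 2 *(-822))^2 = 3031081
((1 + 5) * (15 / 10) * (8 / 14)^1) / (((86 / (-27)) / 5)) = -2430 / 301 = -8.07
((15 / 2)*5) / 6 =25 / 4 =6.25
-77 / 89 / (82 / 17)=-1309 / 7298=-0.18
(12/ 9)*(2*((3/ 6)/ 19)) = 4/ 57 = 0.07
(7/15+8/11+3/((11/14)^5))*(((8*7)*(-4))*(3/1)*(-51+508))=-2772776193376/805255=-3443351.73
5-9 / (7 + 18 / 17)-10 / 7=2354 / 959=2.45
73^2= 5329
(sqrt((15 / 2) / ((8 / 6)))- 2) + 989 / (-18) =-1025 / 18 + 3 * sqrt(10) / 4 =-54.57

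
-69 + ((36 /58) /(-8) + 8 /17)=-135293 /1972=-68.61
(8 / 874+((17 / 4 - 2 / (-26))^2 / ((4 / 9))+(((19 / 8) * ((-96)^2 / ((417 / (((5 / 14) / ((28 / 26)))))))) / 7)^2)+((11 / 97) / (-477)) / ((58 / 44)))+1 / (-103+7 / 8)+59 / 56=49.36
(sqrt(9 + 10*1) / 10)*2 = sqrt(19) / 5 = 0.87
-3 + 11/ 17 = -40/ 17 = -2.35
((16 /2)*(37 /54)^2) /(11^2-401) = -1369 /102060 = -0.01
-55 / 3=-18.33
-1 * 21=-21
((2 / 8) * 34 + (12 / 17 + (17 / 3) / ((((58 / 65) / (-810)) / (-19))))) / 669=96376127 / 659634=146.11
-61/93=-0.66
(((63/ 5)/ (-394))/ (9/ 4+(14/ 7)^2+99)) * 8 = -1008/ 414685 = -0.00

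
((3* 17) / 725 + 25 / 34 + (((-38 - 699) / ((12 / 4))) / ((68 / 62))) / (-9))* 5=8550134 / 66555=128.47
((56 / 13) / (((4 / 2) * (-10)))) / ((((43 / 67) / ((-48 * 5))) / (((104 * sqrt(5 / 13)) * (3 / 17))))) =1080576 * sqrt(65) / 9503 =916.75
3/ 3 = 1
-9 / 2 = -4.50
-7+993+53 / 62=61185 / 62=986.85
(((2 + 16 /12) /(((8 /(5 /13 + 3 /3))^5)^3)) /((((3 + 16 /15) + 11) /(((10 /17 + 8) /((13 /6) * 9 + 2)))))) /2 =375751316072734425 /2269948370138362980169051799552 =0.00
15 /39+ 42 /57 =1.12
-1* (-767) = 767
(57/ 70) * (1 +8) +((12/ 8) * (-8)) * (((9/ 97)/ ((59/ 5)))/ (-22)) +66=323156649/ 4406710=73.33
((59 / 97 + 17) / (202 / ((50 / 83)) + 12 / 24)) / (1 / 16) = 0.84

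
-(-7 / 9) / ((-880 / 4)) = -7 / 1980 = -0.00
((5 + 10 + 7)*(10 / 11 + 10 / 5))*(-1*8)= -512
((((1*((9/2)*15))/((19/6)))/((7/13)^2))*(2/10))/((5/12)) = 164268/4655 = 35.29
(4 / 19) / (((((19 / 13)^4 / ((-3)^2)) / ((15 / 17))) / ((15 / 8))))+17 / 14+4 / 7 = 728597125 / 294655781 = 2.47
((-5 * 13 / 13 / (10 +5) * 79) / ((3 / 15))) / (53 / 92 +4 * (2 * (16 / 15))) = -181700 / 12571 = -14.45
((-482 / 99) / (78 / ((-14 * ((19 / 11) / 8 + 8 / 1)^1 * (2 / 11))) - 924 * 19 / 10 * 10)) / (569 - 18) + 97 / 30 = 13062017408651 / 4039798569840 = 3.23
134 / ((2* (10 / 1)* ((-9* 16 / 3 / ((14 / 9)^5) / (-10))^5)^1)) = 28752511205595407473302080000 / 174449211009120179071170507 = 164.82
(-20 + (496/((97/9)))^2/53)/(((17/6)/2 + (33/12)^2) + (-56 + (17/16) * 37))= -238890144/92255245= -2.59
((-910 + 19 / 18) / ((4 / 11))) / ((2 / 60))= -899855 / 12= -74987.92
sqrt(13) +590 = 593.61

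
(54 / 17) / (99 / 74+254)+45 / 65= 2942883 / 4175795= 0.70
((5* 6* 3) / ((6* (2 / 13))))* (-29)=-5655 / 2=-2827.50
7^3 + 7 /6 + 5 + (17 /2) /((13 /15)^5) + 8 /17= 6949900192 /18935943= 367.02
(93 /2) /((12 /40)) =155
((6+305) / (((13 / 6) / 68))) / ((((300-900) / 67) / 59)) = -20899511 / 325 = -64306.19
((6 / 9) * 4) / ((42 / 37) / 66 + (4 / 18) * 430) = 9768 / 350083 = 0.03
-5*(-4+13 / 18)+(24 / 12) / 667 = 196801 / 12006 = 16.39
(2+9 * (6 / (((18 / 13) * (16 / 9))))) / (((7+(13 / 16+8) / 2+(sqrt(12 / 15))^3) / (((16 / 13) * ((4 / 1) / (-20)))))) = -111836000 / 215638657+3137536 * sqrt(5) / 215638657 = -0.49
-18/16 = -9/8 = -1.12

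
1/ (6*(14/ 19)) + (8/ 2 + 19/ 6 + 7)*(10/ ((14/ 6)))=5119/ 84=60.94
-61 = -61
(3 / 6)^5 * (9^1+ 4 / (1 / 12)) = 57 / 32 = 1.78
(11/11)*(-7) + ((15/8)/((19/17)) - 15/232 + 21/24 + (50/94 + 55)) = 10570097/207176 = 51.02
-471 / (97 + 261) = -471 / 358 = -1.32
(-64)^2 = 4096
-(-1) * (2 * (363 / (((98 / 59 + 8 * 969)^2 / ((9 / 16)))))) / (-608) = -11372427 / 1017914286582784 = -0.00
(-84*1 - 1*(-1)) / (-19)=83 / 19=4.37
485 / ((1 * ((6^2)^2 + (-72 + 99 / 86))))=41710 / 105363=0.40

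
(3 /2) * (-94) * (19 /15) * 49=-43757 /5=-8751.40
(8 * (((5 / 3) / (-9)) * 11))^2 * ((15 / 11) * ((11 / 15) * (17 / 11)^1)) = 299200 / 729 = 410.43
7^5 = 16807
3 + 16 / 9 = 43 / 9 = 4.78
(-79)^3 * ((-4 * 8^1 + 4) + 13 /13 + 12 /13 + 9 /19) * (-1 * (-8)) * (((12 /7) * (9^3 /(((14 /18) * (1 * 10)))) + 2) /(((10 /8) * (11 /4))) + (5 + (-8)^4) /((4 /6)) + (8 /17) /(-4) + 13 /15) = 2083788812533637008 /3328325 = 626077324940.81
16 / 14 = 8 / 7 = 1.14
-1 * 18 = -18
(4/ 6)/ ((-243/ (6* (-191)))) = 764/ 243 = 3.14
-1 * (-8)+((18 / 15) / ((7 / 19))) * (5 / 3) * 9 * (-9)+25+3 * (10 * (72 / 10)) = -1335 / 7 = -190.71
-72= -72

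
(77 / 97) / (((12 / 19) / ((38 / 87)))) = 27797 / 50634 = 0.55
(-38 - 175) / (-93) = 71 / 31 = 2.29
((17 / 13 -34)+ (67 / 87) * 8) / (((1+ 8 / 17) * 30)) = -510119 / 848250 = -0.60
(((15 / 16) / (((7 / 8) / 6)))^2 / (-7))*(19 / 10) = -7695 / 686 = -11.22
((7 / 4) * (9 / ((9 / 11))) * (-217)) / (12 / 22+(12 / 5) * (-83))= 918995 / 43704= 21.03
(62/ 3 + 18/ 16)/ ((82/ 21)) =3661/ 656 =5.58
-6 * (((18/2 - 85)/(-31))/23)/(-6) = 76/713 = 0.11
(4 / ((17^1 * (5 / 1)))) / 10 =2 / 425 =0.00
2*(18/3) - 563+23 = -528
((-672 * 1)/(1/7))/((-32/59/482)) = 4180386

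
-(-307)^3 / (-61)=-28934443 / 61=-474335.13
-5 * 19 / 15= -6.33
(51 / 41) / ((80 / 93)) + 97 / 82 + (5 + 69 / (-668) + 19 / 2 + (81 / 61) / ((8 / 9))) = 618799471 / 33413360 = 18.52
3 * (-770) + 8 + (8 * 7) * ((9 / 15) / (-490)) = -402862 / 175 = -2302.07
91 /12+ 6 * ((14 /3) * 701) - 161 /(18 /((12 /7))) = 78481 /4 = 19620.25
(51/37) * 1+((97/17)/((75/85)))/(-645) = 489836/357975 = 1.37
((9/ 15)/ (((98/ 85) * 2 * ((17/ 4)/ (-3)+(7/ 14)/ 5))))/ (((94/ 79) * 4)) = -765/ 18424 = -0.04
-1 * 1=-1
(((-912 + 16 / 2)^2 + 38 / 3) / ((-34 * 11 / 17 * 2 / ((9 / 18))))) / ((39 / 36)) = -1225843 / 143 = -8572.33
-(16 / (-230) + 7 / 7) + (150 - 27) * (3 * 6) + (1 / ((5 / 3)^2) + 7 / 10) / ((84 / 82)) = 106941239 / 48300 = 2214.10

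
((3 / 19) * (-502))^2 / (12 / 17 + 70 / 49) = 2943.45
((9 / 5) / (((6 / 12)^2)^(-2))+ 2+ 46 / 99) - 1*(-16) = 147131 / 7920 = 18.58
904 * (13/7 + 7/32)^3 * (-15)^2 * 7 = 2556347090625/200704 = 12736901.56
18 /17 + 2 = 52 /17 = 3.06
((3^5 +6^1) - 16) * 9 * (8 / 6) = 2796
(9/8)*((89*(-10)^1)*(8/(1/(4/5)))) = -6408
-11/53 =-0.21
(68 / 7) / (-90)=-34 / 315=-0.11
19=19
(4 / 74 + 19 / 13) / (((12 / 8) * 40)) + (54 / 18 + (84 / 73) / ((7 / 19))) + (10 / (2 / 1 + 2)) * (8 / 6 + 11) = 36.98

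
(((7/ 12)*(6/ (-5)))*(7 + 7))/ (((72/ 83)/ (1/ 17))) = -4067/ 6120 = -0.66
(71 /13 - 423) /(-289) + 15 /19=159487 /71383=2.23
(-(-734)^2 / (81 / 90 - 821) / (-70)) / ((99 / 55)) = -2693780 / 516663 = -5.21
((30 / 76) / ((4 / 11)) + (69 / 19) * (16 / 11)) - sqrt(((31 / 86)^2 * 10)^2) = 15669323 / 3091528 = 5.07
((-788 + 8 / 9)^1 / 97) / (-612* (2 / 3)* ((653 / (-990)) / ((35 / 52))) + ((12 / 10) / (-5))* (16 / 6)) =-3409175 / 167711448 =-0.02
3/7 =0.43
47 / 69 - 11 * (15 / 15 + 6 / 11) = -1126 / 69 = -16.32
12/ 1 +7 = 19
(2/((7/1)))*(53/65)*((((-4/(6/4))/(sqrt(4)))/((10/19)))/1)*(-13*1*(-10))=-8056/105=-76.72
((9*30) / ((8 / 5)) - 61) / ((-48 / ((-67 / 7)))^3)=129628853 / 151732224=0.85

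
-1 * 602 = -602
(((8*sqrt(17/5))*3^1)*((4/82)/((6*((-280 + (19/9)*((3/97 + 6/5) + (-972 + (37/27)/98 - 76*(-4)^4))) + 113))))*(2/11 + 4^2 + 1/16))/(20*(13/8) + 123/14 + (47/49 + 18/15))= -269670271815*sqrt(85)/800061418543522916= -0.00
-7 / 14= -1 / 2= -0.50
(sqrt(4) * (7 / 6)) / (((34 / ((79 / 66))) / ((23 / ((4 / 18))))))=8.50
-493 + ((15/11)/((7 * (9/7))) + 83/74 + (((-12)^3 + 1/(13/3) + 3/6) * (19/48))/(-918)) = -228937701071/466285248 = -490.98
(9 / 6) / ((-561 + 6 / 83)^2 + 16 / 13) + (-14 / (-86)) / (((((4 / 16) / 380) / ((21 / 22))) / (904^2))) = 5145324984163325222823 / 26656686426106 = 193021927.10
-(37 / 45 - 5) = 188 / 45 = 4.18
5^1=5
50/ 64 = 25/ 32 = 0.78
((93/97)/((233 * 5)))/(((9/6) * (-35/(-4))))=248/3955175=0.00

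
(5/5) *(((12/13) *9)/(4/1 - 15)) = -108/143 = -0.76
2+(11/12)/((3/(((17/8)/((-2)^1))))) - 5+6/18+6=1733/576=3.01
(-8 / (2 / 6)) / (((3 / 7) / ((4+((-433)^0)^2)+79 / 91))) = -4272 / 13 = -328.62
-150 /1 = -150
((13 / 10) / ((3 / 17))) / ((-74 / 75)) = -1105 / 148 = -7.47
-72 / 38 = -36 / 19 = -1.89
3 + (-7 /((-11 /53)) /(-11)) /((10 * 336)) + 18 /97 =17941579 /5633760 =3.18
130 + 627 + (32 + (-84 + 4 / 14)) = 4937 / 7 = 705.29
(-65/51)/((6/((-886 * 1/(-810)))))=-5759/24786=-0.23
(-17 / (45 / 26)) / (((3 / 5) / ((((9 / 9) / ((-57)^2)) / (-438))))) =221 / 19211337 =0.00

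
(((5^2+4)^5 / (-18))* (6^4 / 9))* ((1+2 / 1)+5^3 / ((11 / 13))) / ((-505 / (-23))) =-6257377247728 / 5555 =-1126440548.65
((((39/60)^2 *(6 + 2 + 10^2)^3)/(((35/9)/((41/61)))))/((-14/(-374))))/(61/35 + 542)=918133769124/203155925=4519.36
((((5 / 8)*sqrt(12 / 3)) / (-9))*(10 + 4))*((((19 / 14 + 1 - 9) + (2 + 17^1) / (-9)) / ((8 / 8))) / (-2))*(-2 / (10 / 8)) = 1103 / 81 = 13.62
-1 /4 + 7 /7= 3 /4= 0.75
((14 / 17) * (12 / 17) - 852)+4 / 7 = -1721264 / 2023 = -850.85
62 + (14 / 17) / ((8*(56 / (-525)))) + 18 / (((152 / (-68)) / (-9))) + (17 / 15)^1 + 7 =21960167 / 155040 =141.64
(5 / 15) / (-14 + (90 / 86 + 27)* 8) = 43 / 27138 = 0.00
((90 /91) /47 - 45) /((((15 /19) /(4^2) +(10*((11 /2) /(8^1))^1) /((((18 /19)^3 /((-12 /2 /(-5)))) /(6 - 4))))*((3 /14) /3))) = -3552781500 /109764317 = -32.37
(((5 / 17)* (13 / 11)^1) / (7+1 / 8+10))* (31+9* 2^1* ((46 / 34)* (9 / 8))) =46930 / 39593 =1.19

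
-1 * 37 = -37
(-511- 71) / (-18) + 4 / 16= 391 / 12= 32.58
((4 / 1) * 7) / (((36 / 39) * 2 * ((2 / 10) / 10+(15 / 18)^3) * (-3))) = -27300 / 3233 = -8.44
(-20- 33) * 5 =-265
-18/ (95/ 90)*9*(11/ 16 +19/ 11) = -309825/ 836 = -370.60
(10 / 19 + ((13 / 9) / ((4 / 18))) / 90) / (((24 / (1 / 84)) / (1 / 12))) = 2047 / 82736640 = 0.00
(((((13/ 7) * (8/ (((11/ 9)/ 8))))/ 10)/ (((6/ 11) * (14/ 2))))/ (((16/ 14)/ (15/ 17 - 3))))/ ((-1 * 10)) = 1404/ 2975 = 0.47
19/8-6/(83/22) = 521/664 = 0.78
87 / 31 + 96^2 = 9218.81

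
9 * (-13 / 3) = -39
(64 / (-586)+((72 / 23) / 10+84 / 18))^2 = 242392767556 / 10218177225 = 23.72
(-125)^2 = 15625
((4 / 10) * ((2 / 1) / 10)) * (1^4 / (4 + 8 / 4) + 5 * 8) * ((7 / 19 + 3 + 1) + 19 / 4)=55671 / 1900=29.30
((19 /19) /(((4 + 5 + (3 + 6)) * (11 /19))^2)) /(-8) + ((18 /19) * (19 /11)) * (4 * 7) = 14369687 /313632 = 45.82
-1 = -1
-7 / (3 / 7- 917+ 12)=49 / 6332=0.01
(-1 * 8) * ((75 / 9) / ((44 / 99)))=-150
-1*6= -6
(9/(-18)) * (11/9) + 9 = 151/18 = 8.39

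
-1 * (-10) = 10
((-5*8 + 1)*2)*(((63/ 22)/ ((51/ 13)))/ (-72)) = 1183/ 1496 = 0.79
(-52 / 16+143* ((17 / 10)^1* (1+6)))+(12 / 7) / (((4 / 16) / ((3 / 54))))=713509 / 420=1698.83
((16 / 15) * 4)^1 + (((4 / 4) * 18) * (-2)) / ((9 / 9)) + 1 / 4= -1889 / 60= -31.48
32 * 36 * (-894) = -1029888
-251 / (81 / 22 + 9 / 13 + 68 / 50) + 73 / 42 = -10340339 / 245994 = -42.03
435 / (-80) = -87 / 16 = -5.44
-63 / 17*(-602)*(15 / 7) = 81270 / 17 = 4780.59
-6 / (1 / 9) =-54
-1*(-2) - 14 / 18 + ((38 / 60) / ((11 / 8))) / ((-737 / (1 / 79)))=35224687 / 28820385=1.22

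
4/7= 0.57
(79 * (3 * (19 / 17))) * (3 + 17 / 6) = 52535 / 34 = 1545.15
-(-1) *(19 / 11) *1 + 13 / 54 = 1169 / 594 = 1.97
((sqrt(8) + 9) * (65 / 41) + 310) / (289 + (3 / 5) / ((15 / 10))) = 650 * sqrt(2) / 59327 + 66475 / 59327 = 1.14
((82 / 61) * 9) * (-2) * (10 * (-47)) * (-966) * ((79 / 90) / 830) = -294114156 / 25315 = -11618.18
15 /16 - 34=-529 /16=-33.06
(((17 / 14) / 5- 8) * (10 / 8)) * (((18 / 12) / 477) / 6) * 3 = -181 / 11872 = -0.02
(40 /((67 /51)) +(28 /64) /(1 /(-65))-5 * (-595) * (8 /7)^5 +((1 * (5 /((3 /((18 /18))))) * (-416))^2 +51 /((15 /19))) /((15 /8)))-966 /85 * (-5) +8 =7746510843382769 /29535181200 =262280.80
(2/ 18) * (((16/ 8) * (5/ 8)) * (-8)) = -10/ 9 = -1.11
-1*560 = -560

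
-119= -119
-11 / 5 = -2.20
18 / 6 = 3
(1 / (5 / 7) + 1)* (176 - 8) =2016 / 5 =403.20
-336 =-336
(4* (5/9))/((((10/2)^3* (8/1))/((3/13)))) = 1/1950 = 0.00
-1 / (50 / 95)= -19 / 10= -1.90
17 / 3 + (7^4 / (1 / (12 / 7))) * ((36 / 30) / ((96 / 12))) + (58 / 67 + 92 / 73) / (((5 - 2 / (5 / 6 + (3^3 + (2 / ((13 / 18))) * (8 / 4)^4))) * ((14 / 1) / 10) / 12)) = 626.73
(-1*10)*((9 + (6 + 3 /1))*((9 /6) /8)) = -135 /4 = -33.75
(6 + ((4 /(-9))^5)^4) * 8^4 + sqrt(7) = sqrt(7) + 298786790825382709583872 /12157665459056928801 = 24578.65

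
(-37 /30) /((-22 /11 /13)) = 481 /60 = 8.02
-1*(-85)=85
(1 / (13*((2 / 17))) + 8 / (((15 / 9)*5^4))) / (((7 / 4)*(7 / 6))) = 644988 / 1990625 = 0.32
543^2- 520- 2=294327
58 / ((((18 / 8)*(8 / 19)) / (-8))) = -4408 / 9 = -489.78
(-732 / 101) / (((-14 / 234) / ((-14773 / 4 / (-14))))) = 316304703 / 9898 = 31956.43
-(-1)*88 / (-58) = -44 / 29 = -1.52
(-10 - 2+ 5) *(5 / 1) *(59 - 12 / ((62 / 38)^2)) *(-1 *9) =16495605 / 961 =17165.04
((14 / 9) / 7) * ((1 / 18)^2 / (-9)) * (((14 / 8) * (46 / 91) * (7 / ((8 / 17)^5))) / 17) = -13446881 / 11179524096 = -0.00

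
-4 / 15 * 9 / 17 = -0.14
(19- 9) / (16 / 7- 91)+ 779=483689 / 621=778.89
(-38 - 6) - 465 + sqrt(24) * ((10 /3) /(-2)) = -509 - 10 * sqrt(6) /3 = -517.16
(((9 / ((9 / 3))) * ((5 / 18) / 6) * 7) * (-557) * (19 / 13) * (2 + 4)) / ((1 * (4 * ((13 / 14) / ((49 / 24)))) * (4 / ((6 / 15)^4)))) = -25409783 / 1521000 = -16.71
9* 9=81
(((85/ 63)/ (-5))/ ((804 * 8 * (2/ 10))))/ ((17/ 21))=-5/ 19296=-0.00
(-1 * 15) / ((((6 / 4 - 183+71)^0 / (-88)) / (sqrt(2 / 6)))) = 440 * sqrt(3) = 762.10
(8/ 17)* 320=150.59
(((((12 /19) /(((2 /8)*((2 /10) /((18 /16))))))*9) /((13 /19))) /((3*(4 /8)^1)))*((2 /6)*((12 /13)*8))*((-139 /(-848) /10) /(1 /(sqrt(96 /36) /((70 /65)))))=15012*sqrt(6) /4823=7.62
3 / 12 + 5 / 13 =33 / 52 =0.63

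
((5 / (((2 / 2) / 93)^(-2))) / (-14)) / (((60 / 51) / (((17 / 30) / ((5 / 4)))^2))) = -4913 / 681108750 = -0.00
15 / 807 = 5 / 269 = 0.02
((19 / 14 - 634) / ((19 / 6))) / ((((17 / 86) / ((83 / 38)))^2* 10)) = -19909120443 / 8162210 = -2439.18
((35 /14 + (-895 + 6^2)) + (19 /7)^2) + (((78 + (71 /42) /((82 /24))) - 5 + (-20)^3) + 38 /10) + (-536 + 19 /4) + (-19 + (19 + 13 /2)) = -373536901 /40180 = -9296.59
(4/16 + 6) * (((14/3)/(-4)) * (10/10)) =-175/24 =-7.29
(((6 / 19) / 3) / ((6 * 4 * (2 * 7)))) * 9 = 3 / 1064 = 0.00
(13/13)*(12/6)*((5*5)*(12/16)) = 75/2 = 37.50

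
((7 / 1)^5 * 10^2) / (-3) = -1680700 / 3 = -560233.33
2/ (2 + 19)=2/ 21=0.10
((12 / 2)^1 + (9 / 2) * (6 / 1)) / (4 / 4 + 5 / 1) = 5.50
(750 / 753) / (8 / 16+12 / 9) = 1500 / 2761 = 0.54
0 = 0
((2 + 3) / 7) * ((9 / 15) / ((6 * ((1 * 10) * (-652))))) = -1 / 91280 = -0.00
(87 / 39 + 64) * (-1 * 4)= -3444 / 13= -264.92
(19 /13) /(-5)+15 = 956 /65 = 14.71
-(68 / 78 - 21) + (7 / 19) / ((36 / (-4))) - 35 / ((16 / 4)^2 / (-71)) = 175.40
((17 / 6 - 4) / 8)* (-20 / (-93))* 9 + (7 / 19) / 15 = -9107 / 35340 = -0.26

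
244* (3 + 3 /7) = 5856 /7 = 836.57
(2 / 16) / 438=0.00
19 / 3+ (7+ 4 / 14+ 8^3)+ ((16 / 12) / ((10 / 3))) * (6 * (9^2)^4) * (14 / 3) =50622999086 / 105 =482123800.82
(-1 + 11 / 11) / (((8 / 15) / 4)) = 0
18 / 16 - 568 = -4535 / 8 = -566.88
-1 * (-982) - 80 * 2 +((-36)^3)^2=2176783158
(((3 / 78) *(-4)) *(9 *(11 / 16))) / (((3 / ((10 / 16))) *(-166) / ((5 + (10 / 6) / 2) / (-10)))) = -385 / 552448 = -0.00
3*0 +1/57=1/57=0.02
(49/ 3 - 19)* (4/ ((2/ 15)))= -80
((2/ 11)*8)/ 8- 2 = -20/ 11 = -1.82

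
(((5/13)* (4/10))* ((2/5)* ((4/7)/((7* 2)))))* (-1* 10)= -16/637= -0.03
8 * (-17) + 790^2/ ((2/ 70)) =21843364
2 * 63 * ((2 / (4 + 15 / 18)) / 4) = 378 / 29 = 13.03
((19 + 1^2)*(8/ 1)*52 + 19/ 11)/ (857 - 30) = 91539/ 9097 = 10.06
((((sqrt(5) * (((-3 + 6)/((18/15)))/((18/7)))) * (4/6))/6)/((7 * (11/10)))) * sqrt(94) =25 * sqrt(470)/1782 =0.30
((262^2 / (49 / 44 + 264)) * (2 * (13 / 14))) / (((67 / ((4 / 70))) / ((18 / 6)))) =235586208 / 191480975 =1.23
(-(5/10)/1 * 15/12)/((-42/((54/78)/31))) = 15/45136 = 0.00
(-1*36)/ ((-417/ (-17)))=-204/ 139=-1.47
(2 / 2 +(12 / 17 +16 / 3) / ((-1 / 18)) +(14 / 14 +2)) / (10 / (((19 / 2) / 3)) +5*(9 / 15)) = -17.00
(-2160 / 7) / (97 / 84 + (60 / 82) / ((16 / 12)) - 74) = 4.27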